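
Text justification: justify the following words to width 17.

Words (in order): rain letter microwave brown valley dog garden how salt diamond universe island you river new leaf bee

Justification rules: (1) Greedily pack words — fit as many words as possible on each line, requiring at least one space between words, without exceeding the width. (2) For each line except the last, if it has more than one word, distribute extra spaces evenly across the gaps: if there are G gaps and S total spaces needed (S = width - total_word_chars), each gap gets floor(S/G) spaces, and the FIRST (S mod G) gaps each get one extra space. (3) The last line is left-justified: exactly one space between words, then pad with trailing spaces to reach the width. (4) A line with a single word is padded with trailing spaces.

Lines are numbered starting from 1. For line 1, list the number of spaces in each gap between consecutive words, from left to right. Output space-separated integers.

Line 1: ['rain', 'letter'] (min_width=11, slack=6)
Line 2: ['microwave', 'brown'] (min_width=15, slack=2)
Line 3: ['valley', 'dog', 'garden'] (min_width=17, slack=0)
Line 4: ['how', 'salt', 'diamond'] (min_width=16, slack=1)
Line 5: ['universe', 'island'] (min_width=15, slack=2)
Line 6: ['you', 'river', 'new'] (min_width=13, slack=4)
Line 7: ['leaf', 'bee'] (min_width=8, slack=9)

Answer: 7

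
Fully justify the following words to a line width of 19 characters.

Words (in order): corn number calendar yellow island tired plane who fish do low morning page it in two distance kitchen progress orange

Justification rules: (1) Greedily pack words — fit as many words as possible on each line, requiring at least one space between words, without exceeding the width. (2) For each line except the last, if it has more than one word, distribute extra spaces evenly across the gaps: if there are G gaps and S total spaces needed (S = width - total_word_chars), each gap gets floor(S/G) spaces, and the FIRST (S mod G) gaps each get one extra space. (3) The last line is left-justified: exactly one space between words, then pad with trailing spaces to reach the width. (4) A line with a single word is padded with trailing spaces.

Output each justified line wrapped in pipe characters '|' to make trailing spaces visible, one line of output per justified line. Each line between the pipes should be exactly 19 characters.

Answer: |corn         number|
|calendar     yellow|
|island  tired plane|
|who   fish  do  low|
|morning  page it in|
|two        distance|
|kitchen    progress|
|orange             |

Derivation:
Line 1: ['corn', 'number'] (min_width=11, slack=8)
Line 2: ['calendar', 'yellow'] (min_width=15, slack=4)
Line 3: ['island', 'tired', 'plane'] (min_width=18, slack=1)
Line 4: ['who', 'fish', 'do', 'low'] (min_width=15, slack=4)
Line 5: ['morning', 'page', 'it', 'in'] (min_width=18, slack=1)
Line 6: ['two', 'distance'] (min_width=12, slack=7)
Line 7: ['kitchen', 'progress'] (min_width=16, slack=3)
Line 8: ['orange'] (min_width=6, slack=13)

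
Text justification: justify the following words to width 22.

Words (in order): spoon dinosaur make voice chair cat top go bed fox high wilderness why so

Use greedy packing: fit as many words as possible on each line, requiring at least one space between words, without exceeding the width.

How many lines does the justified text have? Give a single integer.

Line 1: ['spoon', 'dinosaur', 'make'] (min_width=19, slack=3)
Line 2: ['voice', 'chair', 'cat', 'top', 'go'] (min_width=22, slack=0)
Line 3: ['bed', 'fox', 'high'] (min_width=12, slack=10)
Line 4: ['wilderness', 'why', 'so'] (min_width=17, slack=5)
Total lines: 4

Answer: 4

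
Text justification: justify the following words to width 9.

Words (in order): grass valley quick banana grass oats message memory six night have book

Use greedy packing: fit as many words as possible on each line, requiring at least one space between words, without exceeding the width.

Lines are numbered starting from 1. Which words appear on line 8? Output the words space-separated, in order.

Answer: memory

Derivation:
Line 1: ['grass'] (min_width=5, slack=4)
Line 2: ['valley'] (min_width=6, slack=3)
Line 3: ['quick'] (min_width=5, slack=4)
Line 4: ['banana'] (min_width=6, slack=3)
Line 5: ['grass'] (min_width=5, slack=4)
Line 6: ['oats'] (min_width=4, slack=5)
Line 7: ['message'] (min_width=7, slack=2)
Line 8: ['memory'] (min_width=6, slack=3)
Line 9: ['six', 'night'] (min_width=9, slack=0)
Line 10: ['have', 'book'] (min_width=9, slack=0)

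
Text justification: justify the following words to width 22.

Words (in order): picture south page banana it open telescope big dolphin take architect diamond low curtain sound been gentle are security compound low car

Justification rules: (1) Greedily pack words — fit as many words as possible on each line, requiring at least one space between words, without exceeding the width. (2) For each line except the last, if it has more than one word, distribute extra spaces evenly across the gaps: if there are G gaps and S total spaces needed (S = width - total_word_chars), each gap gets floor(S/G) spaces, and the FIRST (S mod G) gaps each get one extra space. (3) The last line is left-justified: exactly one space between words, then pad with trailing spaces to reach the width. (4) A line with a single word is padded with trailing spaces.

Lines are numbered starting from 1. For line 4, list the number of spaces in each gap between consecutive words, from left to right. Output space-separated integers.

Answer: 1 1

Derivation:
Line 1: ['picture', 'south', 'page'] (min_width=18, slack=4)
Line 2: ['banana', 'it', 'open'] (min_width=14, slack=8)
Line 3: ['telescope', 'big', 'dolphin'] (min_width=21, slack=1)
Line 4: ['take', 'architect', 'diamond'] (min_width=22, slack=0)
Line 5: ['low', 'curtain', 'sound', 'been'] (min_width=22, slack=0)
Line 6: ['gentle', 'are', 'security'] (min_width=19, slack=3)
Line 7: ['compound', 'low', 'car'] (min_width=16, slack=6)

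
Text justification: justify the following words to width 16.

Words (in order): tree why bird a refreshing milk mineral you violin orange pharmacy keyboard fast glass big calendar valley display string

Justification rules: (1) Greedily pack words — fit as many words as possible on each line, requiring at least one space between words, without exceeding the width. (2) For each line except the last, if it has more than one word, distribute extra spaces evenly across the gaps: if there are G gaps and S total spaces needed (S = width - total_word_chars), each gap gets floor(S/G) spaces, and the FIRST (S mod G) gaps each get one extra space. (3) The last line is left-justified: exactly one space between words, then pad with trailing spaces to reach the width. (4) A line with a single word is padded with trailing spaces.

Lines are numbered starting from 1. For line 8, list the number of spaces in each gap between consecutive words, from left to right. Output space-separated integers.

Line 1: ['tree', 'why', 'bird', 'a'] (min_width=15, slack=1)
Line 2: ['refreshing', 'milk'] (min_width=15, slack=1)
Line 3: ['mineral', 'you'] (min_width=11, slack=5)
Line 4: ['violin', 'orange'] (min_width=13, slack=3)
Line 5: ['pharmacy'] (min_width=8, slack=8)
Line 6: ['keyboard', 'fast'] (min_width=13, slack=3)
Line 7: ['glass', 'big'] (min_width=9, slack=7)
Line 8: ['calendar', 'valley'] (min_width=15, slack=1)
Line 9: ['display', 'string'] (min_width=14, slack=2)

Answer: 2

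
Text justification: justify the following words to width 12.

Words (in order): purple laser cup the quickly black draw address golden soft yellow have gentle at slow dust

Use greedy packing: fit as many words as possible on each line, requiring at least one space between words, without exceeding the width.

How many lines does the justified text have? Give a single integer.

Line 1: ['purple', 'laser'] (min_width=12, slack=0)
Line 2: ['cup', 'the'] (min_width=7, slack=5)
Line 3: ['quickly'] (min_width=7, slack=5)
Line 4: ['black', 'draw'] (min_width=10, slack=2)
Line 5: ['address'] (min_width=7, slack=5)
Line 6: ['golden', 'soft'] (min_width=11, slack=1)
Line 7: ['yellow', 'have'] (min_width=11, slack=1)
Line 8: ['gentle', 'at'] (min_width=9, slack=3)
Line 9: ['slow', 'dust'] (min_width=9, slack=3)
Total lines: 9

Answer: 9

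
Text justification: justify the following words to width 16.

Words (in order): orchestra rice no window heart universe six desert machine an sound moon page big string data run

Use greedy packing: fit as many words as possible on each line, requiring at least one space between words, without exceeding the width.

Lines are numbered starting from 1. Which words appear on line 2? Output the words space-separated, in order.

Answer: no window heart

Derivation:
Line 1: ['orchestra', 'rice'] (min_width=14, slack=2)
Line 2: ['no', 'window', 'heart'] (min_width=15, slack=1)
Line 3: ['universe', 'six'] (min_width=12, slack=4)
Line 4: ['desert', 'machine'] (min_width=14, slack=2)
Line 5: ['an', 'sound', 'moon'] (min_width=13, slack=3)
Line 6: ['page', 'big', 'string'] (min_width=15, slack=1)
Line 7: ['data', 'run'] (min_width=8, slack=8)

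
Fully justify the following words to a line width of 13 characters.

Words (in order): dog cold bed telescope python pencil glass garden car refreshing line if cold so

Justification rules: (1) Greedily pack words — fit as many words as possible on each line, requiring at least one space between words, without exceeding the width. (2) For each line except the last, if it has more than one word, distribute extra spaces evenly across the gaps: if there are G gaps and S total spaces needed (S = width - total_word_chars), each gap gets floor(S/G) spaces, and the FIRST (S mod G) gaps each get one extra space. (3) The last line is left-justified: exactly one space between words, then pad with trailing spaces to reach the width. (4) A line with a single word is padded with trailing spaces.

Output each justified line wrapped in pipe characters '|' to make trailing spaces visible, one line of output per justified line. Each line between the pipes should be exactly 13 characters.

Line 1: ['dog', 'cold', 'bed'] (min_width=12, slack=1)
Line 2: ['telescope'] (min_width=9, slack=4)
Line 3: ['python', 'pencil'] (min_width=13, slack=0)
Line 4: ['glass', 'garden'] (min_width=12, slack=1)
Line 5: ['car'] (min_width=3, slack=10)
Line 6: ['refreshing'] (min_width=10, slack=3)
Line 7: ['line', 'if', 'cold'] (min_width=12, slack=1)
Line 8: ['so'] (min_width=2, slack=11)

Answer: |dog  cold bed|
|telescope    |
|python pencil|
|glass  garden|
|car          |
|refreshing   |
|line  if cold|
|so           |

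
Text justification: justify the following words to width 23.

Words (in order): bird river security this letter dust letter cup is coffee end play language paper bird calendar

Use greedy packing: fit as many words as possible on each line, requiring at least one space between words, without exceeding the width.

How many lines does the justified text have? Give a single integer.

Line 1: ['bird', 'river', 'security'] (min_width=19, slack=4)
Line 2: ['this', 'letter', 'dust', 'letter'] (min_width=23, slack=0)
Line 3: ['cup', 'is', 'coffee', 'end', 'play'] (min_width=22, slack=1)
Line 4: ['language', 'paper', 'bird'] (min_width=19, slack=4)
Line 5: ['calendar'] (min_width=8, slack=15)
Total lines: 5

Answer: 5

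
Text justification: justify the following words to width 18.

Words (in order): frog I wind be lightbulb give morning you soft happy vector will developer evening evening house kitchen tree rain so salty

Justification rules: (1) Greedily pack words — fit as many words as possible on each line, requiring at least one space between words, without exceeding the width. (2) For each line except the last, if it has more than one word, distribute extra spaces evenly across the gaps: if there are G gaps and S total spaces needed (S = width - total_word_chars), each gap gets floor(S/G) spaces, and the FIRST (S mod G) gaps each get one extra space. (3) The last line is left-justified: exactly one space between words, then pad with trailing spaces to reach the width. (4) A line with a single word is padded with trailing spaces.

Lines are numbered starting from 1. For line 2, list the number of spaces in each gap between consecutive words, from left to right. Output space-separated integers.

Answer: 5

Derivation:
Line 1: ['frog', 'I', 'wind', 'be'] (min_width=14, slack=4)
Line 2: ['lightbulb', 'give'] (min_width=14, slack=4)
Line 3: ['morning', 'you', 'soft'] (min_width=16, slack=2)
Line 4: ['happy', 'vector', 'will'] (min_width=17, slack=1)
Line 5: ['developer', 'evening'] (min_width=17, slack=1)
Line 6: ['evening', 'house'] (min_width=13, slack=5)
Line 7: ['kitchen', 'tree', 'rain'] (min_width=17, slack=1)
Line 8: ['so', 'salty'] (min_width=8, slack=10)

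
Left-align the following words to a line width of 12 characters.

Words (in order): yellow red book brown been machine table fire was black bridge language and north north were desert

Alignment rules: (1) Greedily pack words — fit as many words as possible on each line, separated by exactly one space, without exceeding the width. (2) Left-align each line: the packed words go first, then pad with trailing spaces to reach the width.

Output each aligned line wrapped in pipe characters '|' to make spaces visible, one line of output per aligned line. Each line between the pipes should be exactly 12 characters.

Answer: |yellow red  |
|book brown  |
|been machine|
|table fire  |
|was black   |
|bridge      |
|language and|
|north north |
|were desert |

Derivation:
Line 1: ['yellow', 'red'] (min_width=10, slack=2)
Line 2: ['book', 'brown'] (min_width=10, slack=2)
Line 3: ['been', 'machine'] (min_width=12, slack=0)
Line 4: ['table', 'fire'] (min_width=10, slack=2)
Line 5: ['was', 'black'] (min_width=9, slack=3)
Line 6: ['bridge'] (min_width=6, slack=6)
Line 7: ['language', 'and'] (min_width=12, slack=0)
Line 8: ['north', 'north'] (min_width=11, slack=1)
Line 9: ['were', 'desert'] (min_width=11, slack=1)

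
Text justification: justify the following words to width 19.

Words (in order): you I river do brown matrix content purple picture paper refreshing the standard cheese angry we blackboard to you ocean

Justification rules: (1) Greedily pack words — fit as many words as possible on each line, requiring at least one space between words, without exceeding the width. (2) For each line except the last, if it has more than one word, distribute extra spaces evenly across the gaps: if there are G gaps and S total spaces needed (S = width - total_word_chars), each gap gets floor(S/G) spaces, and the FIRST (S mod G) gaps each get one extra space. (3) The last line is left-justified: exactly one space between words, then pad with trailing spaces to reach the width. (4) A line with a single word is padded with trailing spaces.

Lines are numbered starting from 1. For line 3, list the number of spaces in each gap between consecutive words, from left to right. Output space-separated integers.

Line 1: ['you', 'I', 'river', 'do'] (min_width=14, slack=5)
Line 2: ['brown', 'matrix'] (min_width=12, slack=7)
Line 3: ['content', 'purple'] (min_width=14, slack=5)
Line 4: ['picture', 'paper'] (min_width=13, slack=6)
Line 5: ['refreshing', 'the'] (min_width=14, slack=5)
Line 6: ['standard', 'cheese'] (min_width=15, slack=4)
Line 7: ['angry', 'we', 'blackboard'] (min_width=19, slack=0)
Line 8: ['to', 'you', 'ocean'] (min_width=12, slack=7)

Answer: 6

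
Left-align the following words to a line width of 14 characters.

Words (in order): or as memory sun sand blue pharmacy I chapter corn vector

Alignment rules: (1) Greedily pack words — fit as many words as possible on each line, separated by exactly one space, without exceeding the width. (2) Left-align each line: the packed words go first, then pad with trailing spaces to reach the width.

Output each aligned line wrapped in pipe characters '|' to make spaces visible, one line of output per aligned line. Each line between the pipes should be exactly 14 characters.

Line 1: ['or', 'as', 'memory'] (min_width=12, slack=2)
Line 2: ['sun', 'sand', 'blue'] (min_width=13, slack=1)
Line 3: ['pharmacy', 'I'] (min_width=10, slack=4)
Line 4: ['chapter', 'corn'] (min_width=12, slack=2)
Line 5: ['vector'] (min_width=6, slack=8)

Answer: |or as memory  |
|sun sand blue |
|pharmacy I    |
|chapter corn  |
|vector        |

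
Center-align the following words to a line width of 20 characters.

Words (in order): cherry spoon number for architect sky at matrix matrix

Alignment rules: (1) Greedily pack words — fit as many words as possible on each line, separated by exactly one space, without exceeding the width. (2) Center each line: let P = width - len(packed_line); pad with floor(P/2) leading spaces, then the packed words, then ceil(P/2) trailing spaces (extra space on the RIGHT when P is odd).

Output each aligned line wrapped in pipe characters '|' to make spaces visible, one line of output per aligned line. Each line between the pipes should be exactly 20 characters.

Line 1: ['cherry', 'spoon', 'number'] (min_width=19, slack=1)
Line 2: ['for', 'architect', 'sky', 'at'] (min_width=20, slack=0)
Line 3: ['matrix', 'matrix'] (min_width=13, slack=7)

Answer: |cherry spoon number |
|for architect sky at|
|   matrix matrix    |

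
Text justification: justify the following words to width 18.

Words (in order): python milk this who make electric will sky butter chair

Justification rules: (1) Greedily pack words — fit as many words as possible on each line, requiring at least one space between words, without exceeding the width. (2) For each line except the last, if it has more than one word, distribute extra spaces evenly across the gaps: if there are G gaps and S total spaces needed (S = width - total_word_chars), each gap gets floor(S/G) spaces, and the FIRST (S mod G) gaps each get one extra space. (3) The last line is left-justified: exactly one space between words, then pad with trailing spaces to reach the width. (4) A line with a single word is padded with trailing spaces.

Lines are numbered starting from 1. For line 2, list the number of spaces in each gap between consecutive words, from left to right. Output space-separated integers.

Answer: 2 1

Derivation:
Line 1: ['python', 'milk', 'this'] (min_width=16, slack=2)
Line 2: ['who', 'make', 'electric'] (min_width=17, slack=1)
Line 3: ['will', 'sky', 'butter'] (min_width=15, slack=3)
Line 4: ['chair'] (min_width=5, slack=13)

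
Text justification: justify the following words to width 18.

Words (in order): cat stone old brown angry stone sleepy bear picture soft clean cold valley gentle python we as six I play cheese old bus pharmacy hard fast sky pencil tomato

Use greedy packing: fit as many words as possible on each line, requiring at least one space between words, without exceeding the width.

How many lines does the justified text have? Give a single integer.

Answer: 10

Derivation:
Line 1: ['cat', 'stone', 'old'] (min_width=13, slack=5)
Line 2: ['brown', 'angry', 'stone'] (min_width=17, slack=1)
Line 3: ['sleepy', 'bear'] (min_width=11, slack=7)
Line 4: ['picture', 'soft', 'clean'] (min_width=18, slack=0)
Line 5: ['cold', 'valley', 'gentle'] (min_width=18, slack=0)
Line 6: ['python', 'we', 'as', 'six', 'I'] (min_width=18, slack=0)
Line 7: ['play', 'cheese', 'old'] (min_width=15, slack=3)
Line 8: ['bus', 'pharmacy', 'hard'] (min_width=17, slack=1)
Line 9: ['fast', 'sky', 'pencil'] (min_width=15, slack=3)
Line 10: ['tomato'] (min_width=6, slack=12)
Total lines: 10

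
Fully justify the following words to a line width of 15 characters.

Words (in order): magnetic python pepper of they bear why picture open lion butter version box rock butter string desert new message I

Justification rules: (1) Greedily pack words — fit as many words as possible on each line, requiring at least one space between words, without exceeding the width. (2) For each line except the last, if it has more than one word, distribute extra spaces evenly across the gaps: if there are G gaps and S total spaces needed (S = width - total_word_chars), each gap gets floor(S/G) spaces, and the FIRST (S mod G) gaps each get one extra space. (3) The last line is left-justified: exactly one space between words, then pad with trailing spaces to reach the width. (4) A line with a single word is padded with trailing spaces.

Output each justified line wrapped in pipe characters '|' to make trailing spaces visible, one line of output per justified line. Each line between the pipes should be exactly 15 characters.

Line 1: ['magnetic', 'python'] (min_width=15, slack=0)
Line 2: ['pepper', 'of', 'they'] (min_width=14, slack=1)
Line 3: ['bear', 'why'] (min_width=8, slack=7)
Line 4: ['picture', 'open'] (min_width=12, slack=3)
Line 5: ['lion', 'butter'] (min_width=11, slack=4)
Line 6: ['version', 'box'] (min_width=11, slack=4)
Line 7: ['rock', 'butter'] (min_width=11, slack=4)
Line 8: ['string', 'desert'] (min_width=13, slack=2)
Line 9: ['new', 'message', 'I'] (min_width=13, slack=2)

Answer: |magnetic python|
|pepper  of they|
|bear        why|
|picture    open|
|lion     butter|
|version     box|
|rock     butter|
|string   desert|
|new message I  |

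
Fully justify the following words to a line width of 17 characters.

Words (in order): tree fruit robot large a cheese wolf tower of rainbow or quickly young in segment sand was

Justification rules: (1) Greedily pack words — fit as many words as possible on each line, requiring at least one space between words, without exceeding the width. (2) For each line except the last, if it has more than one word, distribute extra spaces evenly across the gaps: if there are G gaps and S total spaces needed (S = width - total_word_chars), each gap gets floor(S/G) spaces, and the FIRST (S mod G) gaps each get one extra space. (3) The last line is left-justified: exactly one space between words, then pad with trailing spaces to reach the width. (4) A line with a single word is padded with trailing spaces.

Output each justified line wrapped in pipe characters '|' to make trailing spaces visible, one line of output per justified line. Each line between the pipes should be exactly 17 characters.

Line 1: ['tree', 'fruit', 'robot'] (min_width=16, slack=1)
Line 2: ['large', 'a', 'cheese'] (min_width=14, slack=3)
Line 3: ['wolf', 'tower', 'of'] (min_width=13, slack=4)
Line 4: ['rainbow', 'or'] (min_width=10, slack=7)
Line 5: ['quickly', 'young', 'in'] (min_width=16, slack=1)
Line 6: ['segment', 'sand', 'was'] (min_width=16, slack=1)

Answer: |tree  fruit robot|
|large   a  cheese|
|wolf   tower   of|
|rainbow        or|
|quickly  young in|
|segment sand was |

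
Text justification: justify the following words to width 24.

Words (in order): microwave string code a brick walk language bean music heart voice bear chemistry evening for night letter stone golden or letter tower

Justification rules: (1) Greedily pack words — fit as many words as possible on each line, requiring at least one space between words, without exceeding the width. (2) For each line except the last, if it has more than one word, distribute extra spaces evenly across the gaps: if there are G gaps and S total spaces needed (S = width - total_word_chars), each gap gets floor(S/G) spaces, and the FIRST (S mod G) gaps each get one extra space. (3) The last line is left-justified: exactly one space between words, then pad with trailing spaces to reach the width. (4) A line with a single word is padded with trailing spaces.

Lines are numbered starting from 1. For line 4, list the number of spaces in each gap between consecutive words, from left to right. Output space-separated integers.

Answer: 3 2

Derivation:
Line 1: ['microwave', 'string', 'code', 'a'] (min_width=23, slack=1)
Line 2: ['brick', 'walk', 'language', 'bean'] (min_width=24, slack=0)
Line 3: ['music', 'heart', 'voice', 'bear'] (min_width=22, slack=2)
Line 4: ['chemistry', 'evening', 'for'] (min_width=21, slack=3)
Line 5: ['night', 'letter', 'stone'] (min_width=18, slack=6)
Line 6: ['golden', 'or', 'letter', 'tower'] (min_width=22, slack=2)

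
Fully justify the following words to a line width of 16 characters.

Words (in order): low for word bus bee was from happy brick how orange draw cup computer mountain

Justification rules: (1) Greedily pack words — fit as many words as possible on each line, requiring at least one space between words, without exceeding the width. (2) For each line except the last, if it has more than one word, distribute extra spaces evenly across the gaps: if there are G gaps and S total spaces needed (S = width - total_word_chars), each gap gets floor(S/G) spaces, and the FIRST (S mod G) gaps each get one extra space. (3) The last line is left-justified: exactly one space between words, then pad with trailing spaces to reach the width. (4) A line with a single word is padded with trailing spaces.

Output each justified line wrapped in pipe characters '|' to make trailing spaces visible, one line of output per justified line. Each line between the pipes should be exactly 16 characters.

Line 1: ['low', 'for', 'word', 'bus'] (min_width=16, slack=0)
Line 2: ['bee', 'was', 'from'] (min_width=12, slack=4)
Line 3: ['happy', 'brick', 'how'] (min_width=15, slack=1)
Line 4: ['orange', 'draw', 'cup'] (min_width=15, slack=1)
Line 5: ['computer'] (min_width=8, slack=8)
Line 6: ['mountain'] (min_width=8, slack=8)

Answer: |low for word bus|
|bee   was   from|
|happy  brick how|
|orange  draw cup|
|computer        |
|mountain        |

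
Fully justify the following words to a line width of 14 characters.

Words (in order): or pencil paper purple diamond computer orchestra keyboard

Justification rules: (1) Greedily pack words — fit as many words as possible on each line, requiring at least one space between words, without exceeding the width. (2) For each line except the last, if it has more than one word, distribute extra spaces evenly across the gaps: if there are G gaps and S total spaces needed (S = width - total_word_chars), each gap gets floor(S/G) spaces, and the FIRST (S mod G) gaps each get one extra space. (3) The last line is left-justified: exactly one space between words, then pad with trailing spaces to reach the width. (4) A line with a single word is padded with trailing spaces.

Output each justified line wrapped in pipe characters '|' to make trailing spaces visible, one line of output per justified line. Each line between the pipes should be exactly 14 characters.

Line 1: ['or', 'pencil'] (min_width=9, slack=5)
Line 2: ['paper', 'purple'] (min_width=12, slack=2)
Line 3: ['diamond'] (min_width=7, slack=7)
Line 4: ['computer'] (min_width=8, slack=6)
Line 5: ['orchestra'] (min_width=9, slack=5)
Line 6: ['keyboard'] (min_width=8, slack=6)

Answer: |or      pencil|
|paper   purple|
|diamond       |
|computer      |
|orchestra     |
|keyboard      |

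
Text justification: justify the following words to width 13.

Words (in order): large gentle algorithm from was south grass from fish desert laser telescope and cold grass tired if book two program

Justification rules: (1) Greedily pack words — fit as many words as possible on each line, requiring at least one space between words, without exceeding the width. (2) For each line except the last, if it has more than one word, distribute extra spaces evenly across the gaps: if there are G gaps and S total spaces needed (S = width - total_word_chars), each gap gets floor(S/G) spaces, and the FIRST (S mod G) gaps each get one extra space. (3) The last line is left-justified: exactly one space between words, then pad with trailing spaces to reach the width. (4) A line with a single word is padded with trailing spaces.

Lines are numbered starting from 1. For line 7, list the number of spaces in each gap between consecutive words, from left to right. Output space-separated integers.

Line 1: ['large', 'gentle'] (min_width=12, slack=1)
Line 2: ['algorithm'] (min_width=9, slack=4)
Line 3: ['from', 'was'] (min_width=8, slack=5)
Line 4: ['south', 'grass'] (min_width=11, slack=2)
Line 5: ['from', 'fish'] (min_width=9, slack=4)
Line 6: ['desert', 'laser'] (min_width=12, slack=1)
Line 7: ['telescope', 'and'] (min_width=13, slack=0)
Line 8: ['cold', 'grass'] (min_width=10, slack=3)
Line 9: ['tired', 'if', 'book'] (min_width=13, slack=0)
Line 10: ['two', 'program'] (min_width=11, slack=2)

Answer: 1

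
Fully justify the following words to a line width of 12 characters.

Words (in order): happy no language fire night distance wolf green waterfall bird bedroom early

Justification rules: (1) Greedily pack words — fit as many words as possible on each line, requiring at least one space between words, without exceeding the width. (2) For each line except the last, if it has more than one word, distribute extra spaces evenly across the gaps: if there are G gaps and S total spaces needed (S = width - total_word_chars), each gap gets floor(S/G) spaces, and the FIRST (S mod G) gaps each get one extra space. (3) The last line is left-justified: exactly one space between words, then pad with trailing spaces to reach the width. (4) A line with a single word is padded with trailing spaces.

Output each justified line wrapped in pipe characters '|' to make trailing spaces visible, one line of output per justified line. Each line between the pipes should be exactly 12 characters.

Line 1: ['happy', 'no'] (min_width=8, slack=4)
Line 2: ['language'] (min_width=8, slack=4)
Line 3: ['fire', 'night'] (min_width=10, slack=2)
Line 4: ['distance'] (min_width=8, slack=4)
Line 5: ['wolf', 'green'] (min_width=10, slack=2)
Line 6: ['waterfall'] (min_width=9, slack=3)
Line 7: ['bird', 'bedroom'] (min_width=12, slack=0)
Line 8: ['early'] (min_width=5, slack=7)

Answer: |happy     no|
|language    |
|fire   night|
|distance    |
|wolf   green|
|waterfall   |
|bird bedroom|
|early       |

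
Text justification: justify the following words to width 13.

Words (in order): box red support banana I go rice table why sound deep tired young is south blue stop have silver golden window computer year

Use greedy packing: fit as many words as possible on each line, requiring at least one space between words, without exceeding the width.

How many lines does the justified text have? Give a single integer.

Line 1: ['box', 'red'] (min_width=7, slack=6)
Line 2: ['support'] (min_width=7, slack=6)
Line 3: ['banana', 'I', 'go'] (min_width=11, slack=2)
Line 4: ['rice', 'table'] (min_width=10, slack=3)
Line 5: ['why', 'sound'] (min_width=9, slack=4)
Line 6: ['deep', 'tired'] (min_width=10, slack=3)
Line 7: ['young', 'is'] (min_width=8, slack=5)
Line 8: ['south', 'blue'] (min_width=10, slack=3)
Line 9: ['stop', 'have'] (min_width=9, slack=4)
Line 10: ['silver', 'golden'] (min_width=13, slack=0)
Line 11: ['window'] (min_width=6, slack=7)
Line 12: ['computer', 'year'] (min_width=13, slack=0)
Total lines: 12

Answer: 12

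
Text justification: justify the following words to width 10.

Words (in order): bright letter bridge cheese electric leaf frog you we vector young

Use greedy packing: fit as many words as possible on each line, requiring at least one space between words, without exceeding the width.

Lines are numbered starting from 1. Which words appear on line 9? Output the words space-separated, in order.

Answer: young

Derivation:
Line 1: ['bright'] (min_width=6, slack=4)
Line 2: ['letter'] (min_width=6, slack=4)
Line 3: ['bridge'] (min_width=6, slack=4)
Line 4: ['cheese'] (min_width=6, slack=4)
Line 5: ['electric'] (min_width=8, slack=2)
Line 6: ['leaf', 'frog'] (min_width=9, slack=1)
Line 7: ['you', 'we'] (min_width=6, slack=4)
Line 8: ['vector'] (min_width=6, slack=4)
Line 9: ['young'] (min_width=5, slack=5)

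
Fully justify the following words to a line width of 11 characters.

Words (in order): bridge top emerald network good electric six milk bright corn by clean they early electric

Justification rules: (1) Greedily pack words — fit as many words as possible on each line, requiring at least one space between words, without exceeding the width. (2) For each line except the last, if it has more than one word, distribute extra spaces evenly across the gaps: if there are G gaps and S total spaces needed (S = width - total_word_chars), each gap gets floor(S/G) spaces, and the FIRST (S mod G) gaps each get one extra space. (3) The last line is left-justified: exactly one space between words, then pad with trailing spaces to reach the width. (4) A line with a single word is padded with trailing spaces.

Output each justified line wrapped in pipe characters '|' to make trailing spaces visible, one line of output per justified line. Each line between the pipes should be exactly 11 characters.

Answer: |bridge  top|
|emerald    |
|network    |
|good       |
|electric   |
|six    milk|
|bright corn|
|by    clean|
|they  early|
|electric   |

Derivation:
Line 1: ['bridge', 'top'] (min_width=10, slack=1)
Line 2: ['emerald'] (min_width=7, slack=4)
Line 3: ['network'] (min_width=7, slack=4)
Line 4: ['good'] (min_width=4, slack=7)
Line 5: ['electric'] (min_width=8, slack=3)
Line 6: ['six', 'milk'] (min_width=8, slack=3)
Line 7: ['bright', 'corn'] (min_width=11, slack=0)
Line 8: ['by', 'clean'] (min_width=8, slack=3)
Line 9: ['they', 'early'] (min_width=10, slack=1)
Line 10: ['electric'] (min_width=8, slack=3)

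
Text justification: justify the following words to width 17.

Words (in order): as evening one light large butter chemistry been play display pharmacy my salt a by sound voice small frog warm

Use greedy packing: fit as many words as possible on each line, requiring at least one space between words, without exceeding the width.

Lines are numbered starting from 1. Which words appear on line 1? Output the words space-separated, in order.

Answer: as evening one

Derivation:
Line 1: ['as', 'evening', 'one'] (min_width=14, slack=3)
Line 2: ['light', 'large'] (min_width=11, slack=6)
Line 3: ['butter', 'chemistry'] (min_width=16, slack=1)
Line 4: ['been', 'play', 'display'] (min_width=17, slack=0)
Line 5: ['pharmacy', 'my', 'salt'] (min_width=16, slack=1)
Line 6: ['a', 'by', 'sound', 'voice'] (min_width=16, slack=1)
Line 7: ['small', 'frog', 'warm'] (min_width=15, slack=2)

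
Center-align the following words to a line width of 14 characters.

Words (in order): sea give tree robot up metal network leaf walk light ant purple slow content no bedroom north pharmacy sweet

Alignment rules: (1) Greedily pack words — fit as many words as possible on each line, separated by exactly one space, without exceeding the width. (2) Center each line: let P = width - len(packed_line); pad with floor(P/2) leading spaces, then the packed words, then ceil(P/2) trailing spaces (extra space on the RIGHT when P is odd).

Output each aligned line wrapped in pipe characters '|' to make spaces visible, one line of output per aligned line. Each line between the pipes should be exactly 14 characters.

Line 1: ['sea', 'give', 'tree'] (min_width=13, slack=1)
Line 2: ['robot', 'up', 'metal'] (min_width=14, slack=0)
Line 3: ['network', 'leaf'] (min_width=12, slack=2)
Line 4: ['walk', 'light', 'ant'] (min_width=14, slack=0)
Line 5: ['purple', 'slow'] (min_width=11, slack=3)
Line 6: ['content', 'no'] (min_width=10, slack=4)
Line 7: ['bedroom', 'north'] (min_width=13, slack=1)
Line 8: ['pharmacy', 'sweet'] (min_width=14, slack=0)

Answer: |sea give tree |
|robot up metal|
| network leaf |
|walk light ant|
| purple slow  |
|  content no  |
|bedroom north |
|pharmacy sweet|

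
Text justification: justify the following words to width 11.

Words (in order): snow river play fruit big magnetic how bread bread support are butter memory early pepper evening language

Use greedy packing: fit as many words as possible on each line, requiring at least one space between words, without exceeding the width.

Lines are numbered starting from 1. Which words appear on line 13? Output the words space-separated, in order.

Answer: language

Derivation:
Line 1: ['snow', 'river'] (min_width=10, slack=1)
Line 2: ['play', 'fruit'] (min_width=10, slack=1)
Line 3: ['big'] (min_width=3, slack=8)
Line 4: ['magnetic'] (min_width=8, slack=3)
Line 5: ['how', 'bread'] (min_width=9, slack=2)
Line 6: ['bread'] (min_width=5, slack=6)
Line 7: ['support', 'are'] (min_width=11, slack=0)
Line 8: ['butter'] (min_width=6, slack=5)
Line 9: ['memory'] (min_width=6, slack=5)
Line 10: ['early'] (min_width=5, slack=6)
Line 11: ['pepper'] (min_width=6, slack=5)
Line 12: ['evening'] (min_width=7, slack=4)
Line 13: ['language'] (min_width=8, slack=3)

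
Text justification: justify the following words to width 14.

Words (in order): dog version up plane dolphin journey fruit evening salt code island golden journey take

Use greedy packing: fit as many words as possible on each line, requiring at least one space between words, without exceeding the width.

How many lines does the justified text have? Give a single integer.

Answer: 7

Derivation:
Line 1: ['dog', 'version', 'up'] (min_width=14, slack=0)
Line 2: ['plane', 'dolphin'] (min_width=13, slack=1)
Line 3: ['journey', 'fruit'] (min_width=13, slack=1)
Line 4: ['evening', 'salt'] (min_width=12, slack=2)
Line 5: ['code', 'island'] (min_width=11, slack=3)
Line 6: ['golden', 'journey'] (min_width=14, slack=0)
Line 7: ['take'] (min_width=4, slack=10)
Total lines: 7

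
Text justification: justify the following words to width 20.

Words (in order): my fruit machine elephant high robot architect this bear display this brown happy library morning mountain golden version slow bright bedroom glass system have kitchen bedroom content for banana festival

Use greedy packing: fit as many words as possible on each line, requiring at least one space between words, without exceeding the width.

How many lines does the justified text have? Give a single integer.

Line 1: ['my', 'fruit', 'machine'] (min_width=16, slack=4)
Line 2: ['elephant', 'high', 'robot'] (min_width=19, slack=1)
Line 3: ['architect', 'this', 'bear'] (min_width=19, slack=1)
Line 4: ['display', 'this', 'brown'] (min_width=18, slack=2)
Line 5: ['happy', 'library'] (min_width=13, slack=7)
Line 6: ['morning', 'mountain'] (min_width=16, slack=4)
Line 7: ['golden', 'version', 'slow'] (min_width=19, slack=1)
Line 8: ['bright', 'bedroom', 'glass'] (min_width=20, slack=0)
Line 9: ['system', 'have', 'kitchen'] (min_width=19, slack=1)
Line 10: ['bedroom', 'content', 'for'] (min_width=19, slack=1)
Line 11: ['banana', 'festival'] (min_width=15, slack=5)
Total lines: 11

Answer: 11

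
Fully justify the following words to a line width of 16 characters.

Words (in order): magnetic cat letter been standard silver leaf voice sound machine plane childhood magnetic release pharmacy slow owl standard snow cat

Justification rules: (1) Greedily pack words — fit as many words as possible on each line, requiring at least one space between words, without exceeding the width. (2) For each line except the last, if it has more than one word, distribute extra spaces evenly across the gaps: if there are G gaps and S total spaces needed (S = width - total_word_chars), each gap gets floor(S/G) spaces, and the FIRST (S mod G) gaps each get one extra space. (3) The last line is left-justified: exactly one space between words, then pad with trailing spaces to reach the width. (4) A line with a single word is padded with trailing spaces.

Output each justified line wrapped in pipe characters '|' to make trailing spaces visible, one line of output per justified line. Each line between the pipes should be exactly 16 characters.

Line 1: ['magnetic', 'cat'] (min_width=12, slack=4)
Line 2: ['letter', 'been'] (min_width=11, slack=5)
Line 3: ['standard', 'silver'] (min_width=15, slack=1)
Line 4: ['leaf', 'voice', 'sound'] (min_width=16, slack=0)
Line 5: ['machine', 'plane'] (min_width=13, slack=3)
Line 6: ['childhood'] (min_width=9, slack=7)
Line 7: ['magnetic', 'release'] (min_width=16, slack=0)
Line 8: ['pharmacy', 'slow'] (min_width=13, slack=3)
Line 9: ['owl', 'standard'] (min_width=12, slack=4)
Line 10: ['snow', 'cat'] (min_width=8, slack=8)

Answer: |magnetic     cat|
|letter      been|
|standard  silver|
|leaf voice sound|
|machine    plane|
|childhood       |
|magnetic release|
|pharmacy    slow|
|owl     standard|
|snow cat        |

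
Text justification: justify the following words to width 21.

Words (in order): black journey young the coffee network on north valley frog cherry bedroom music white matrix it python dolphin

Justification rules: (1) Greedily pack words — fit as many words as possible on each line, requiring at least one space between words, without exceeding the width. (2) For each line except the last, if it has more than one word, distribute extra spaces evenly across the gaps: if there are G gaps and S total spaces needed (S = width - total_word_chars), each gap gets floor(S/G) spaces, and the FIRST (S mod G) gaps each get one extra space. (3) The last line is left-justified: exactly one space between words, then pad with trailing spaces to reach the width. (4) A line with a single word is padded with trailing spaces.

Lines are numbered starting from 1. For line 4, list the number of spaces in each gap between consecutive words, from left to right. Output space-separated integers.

Answer: 2 1

Derivation:
Line 1: ['black', 'journey', 'young'] (min_width=19, slack=2)
Line 2: ['the', 'coffee', 'network', 'on'] (min_width=21, slack=0)
Line 3: ['north', 'valley', 'frog'] (min_width=17, slack=4)
Line 4: ['cherry', 'bedroom', 'music'] (min_width=20, slack=1)
Line 5: ['white', 'matrix', 'it'] (min_width=15, slack=6)
Line 6: ['python', 'dolphin'] (min_width=14, slack=7)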